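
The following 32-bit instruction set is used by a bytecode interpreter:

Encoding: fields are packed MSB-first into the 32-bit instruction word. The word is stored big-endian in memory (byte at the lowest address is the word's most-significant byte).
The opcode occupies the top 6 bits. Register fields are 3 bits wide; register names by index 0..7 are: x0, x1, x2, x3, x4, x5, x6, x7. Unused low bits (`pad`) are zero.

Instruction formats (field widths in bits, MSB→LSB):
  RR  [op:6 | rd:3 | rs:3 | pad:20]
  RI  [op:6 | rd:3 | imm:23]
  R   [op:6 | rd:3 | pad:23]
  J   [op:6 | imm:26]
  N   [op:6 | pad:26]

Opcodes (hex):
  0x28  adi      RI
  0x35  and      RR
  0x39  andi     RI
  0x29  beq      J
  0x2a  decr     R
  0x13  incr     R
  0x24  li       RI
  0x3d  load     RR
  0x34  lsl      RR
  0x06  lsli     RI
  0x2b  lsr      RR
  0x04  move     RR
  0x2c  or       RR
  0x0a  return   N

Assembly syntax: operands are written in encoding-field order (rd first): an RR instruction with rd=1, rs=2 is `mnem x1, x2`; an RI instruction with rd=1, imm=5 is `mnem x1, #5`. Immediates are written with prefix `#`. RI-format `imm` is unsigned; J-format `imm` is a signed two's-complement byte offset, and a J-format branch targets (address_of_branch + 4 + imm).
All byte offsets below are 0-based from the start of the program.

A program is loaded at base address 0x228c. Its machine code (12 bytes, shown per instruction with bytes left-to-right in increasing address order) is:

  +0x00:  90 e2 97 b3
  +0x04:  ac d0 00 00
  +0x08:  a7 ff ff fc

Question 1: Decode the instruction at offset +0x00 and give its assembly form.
[00] 90 e2 97 b3 → 0x90e297b3
  top 6b → 0x24 → li [RI]
  rd: (w>>23)&0x7=0x1 → x1
  imm: (w>>0)&0x7fffff=0x6297b3 → #6461363

li x1, #6461363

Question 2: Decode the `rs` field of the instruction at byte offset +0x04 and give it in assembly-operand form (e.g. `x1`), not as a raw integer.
x5

@+04  big-endian(ac d0 00 00) = 0xacd00000
  op=0xacd00000>>26=0x2b ⇒ lsr (RR)
  rd@[25:23]=0x1 ⇒ x1
  rs@[22:20]=0x5 ⇒ x5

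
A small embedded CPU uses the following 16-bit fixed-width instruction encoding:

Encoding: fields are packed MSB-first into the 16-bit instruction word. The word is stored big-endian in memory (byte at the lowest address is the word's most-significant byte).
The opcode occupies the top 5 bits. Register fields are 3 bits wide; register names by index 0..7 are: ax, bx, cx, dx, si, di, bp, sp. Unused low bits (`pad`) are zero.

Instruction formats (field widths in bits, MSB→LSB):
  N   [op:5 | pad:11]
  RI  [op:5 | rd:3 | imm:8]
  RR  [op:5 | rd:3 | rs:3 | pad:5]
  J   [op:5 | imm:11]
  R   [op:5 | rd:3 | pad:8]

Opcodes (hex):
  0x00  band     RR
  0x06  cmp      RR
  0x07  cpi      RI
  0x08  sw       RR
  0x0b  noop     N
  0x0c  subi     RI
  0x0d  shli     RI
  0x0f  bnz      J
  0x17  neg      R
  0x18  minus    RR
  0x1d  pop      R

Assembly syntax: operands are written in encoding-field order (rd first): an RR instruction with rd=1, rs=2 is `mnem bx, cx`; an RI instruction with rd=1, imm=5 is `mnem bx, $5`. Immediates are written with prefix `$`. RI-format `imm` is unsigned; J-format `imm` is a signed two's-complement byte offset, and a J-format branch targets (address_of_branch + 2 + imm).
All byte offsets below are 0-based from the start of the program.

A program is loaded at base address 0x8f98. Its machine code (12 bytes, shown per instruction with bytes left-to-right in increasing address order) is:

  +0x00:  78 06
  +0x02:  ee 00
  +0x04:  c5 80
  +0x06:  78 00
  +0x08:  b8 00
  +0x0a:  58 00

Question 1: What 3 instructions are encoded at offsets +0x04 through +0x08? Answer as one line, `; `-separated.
off 0x04: read c5 80 as big → 0xc580
  top 5b → 0x18 → minus [RR]
  rd: (w>>8)&0x7=0x5 → di
  rs: (w>>5)&0x7=0x4 → si
off 0x06: read 78 00 as big → 0x7800
  top 5b → 0xf → bnz [J]
  imm: (w>>0)&0x7ff=0x0 → $0
off 0x08: read b8 00 as big → 0xb800
  top 5b → 0x17 → neg [R]
  rd: (w>>8)&0x7=0x0 → ax

minus di, si; bnz $0; neg ax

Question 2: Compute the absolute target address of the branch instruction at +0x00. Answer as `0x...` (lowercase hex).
0x8fa0

@+00  big-endian(78 06) = 0x7806
  opcode bits[15:11]=0xf: bnz/J
  [10:0] imm=6 = $6
  target = base 0x8f98 + off 0x00 + 2 + imm 6 = 0x8fa0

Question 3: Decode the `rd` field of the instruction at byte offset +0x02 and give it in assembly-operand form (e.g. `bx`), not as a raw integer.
[02] ee 00 → 0xee00
  op=0xee00>>11=0x1d ⇒ pop (R)
  rd: (w>>8)&0x7=0x6 → bp

bp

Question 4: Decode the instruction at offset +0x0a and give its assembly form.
off 0x0a: read 58 00 as big → 0x5800
  top 5b → 0xb → noop [N]

noop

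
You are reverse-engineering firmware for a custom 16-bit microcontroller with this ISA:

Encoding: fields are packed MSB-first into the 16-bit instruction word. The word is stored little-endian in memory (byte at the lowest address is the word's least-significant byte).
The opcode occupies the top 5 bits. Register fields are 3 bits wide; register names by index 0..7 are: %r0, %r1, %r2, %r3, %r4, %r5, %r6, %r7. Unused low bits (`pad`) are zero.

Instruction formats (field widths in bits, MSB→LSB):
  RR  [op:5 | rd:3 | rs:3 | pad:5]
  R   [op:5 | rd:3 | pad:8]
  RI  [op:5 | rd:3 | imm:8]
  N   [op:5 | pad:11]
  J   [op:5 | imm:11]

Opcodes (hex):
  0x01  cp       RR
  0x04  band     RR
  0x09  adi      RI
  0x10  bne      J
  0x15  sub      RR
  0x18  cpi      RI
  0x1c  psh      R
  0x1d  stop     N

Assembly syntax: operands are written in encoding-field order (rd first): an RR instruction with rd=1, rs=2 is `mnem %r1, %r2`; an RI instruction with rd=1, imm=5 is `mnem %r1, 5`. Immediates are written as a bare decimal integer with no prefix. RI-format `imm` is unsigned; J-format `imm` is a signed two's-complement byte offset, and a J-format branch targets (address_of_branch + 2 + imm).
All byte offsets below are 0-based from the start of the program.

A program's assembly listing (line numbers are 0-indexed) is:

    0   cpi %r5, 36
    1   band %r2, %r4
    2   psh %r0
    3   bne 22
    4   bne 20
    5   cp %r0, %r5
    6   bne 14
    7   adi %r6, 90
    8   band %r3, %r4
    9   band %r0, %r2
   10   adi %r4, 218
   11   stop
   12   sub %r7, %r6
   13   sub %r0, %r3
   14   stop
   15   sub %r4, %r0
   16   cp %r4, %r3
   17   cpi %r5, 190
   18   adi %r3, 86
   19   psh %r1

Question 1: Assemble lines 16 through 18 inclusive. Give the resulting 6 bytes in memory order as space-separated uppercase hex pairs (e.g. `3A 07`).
16. cp fields op=0x1:5|rd=4:3|rs=3:3|pad=0:5 → word 0c60h → 60 0c
17. cpi fields op=0x18:5|rd=5:3|imm=190:8 → word c5beh → be c5
18. adi fields op=0x9:5|rd=3:3|imm=86:8 → word 4b56h → 56 4b

60 0C BE C5 56 4B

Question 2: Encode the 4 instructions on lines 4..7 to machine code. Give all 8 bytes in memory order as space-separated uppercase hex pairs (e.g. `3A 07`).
4. bne fields op=0x10:5|imm=20:11 → word 8014h → 14 80
5. cp fields op=0x1:5|rd=0:3|rs=5:3|pad=0:5 → word 08a0h → a0 08
6. bne fields op=0x10:5|imm=14:11 → word 800eh → 0e 80
7. adi fields op=0x9:5|rd=6:3|imm=90:8 → word 4e5ah → 5a 4e

14 80 A0 08 0E 80 5A 4E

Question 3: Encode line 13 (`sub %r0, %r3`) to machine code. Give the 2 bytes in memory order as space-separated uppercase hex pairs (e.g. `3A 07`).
13. sub fields op=0x15:5|rd=0:3|rs=3:3|pad=0:5 → word a860h → 60 a8

60 A8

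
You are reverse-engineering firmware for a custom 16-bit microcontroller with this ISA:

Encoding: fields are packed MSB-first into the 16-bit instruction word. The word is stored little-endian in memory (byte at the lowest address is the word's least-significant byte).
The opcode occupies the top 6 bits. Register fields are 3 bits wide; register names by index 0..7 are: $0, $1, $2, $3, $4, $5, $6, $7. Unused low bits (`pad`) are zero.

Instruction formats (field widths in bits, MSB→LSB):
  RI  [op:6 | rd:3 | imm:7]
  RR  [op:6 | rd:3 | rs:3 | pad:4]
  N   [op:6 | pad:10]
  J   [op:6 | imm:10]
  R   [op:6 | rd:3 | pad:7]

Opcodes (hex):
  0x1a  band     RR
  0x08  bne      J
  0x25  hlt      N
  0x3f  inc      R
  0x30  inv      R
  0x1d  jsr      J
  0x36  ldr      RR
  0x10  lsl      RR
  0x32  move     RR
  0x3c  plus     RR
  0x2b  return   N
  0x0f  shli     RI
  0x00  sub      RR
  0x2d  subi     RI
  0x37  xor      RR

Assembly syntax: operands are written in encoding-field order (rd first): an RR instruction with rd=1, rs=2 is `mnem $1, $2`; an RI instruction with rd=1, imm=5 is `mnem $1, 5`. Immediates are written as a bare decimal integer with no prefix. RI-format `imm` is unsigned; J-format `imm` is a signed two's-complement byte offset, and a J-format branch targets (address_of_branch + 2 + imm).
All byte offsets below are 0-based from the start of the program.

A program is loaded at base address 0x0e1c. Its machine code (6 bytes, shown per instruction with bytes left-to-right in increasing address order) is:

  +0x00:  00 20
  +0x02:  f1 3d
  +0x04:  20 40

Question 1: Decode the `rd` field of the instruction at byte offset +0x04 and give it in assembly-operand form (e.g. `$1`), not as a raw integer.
[04] 20 40 → 0x4020
  top 6b → 0x10 → lsl [RR]
  rd@[9:7]=0x0 ⇒ $0
  rs@[6:4]=0x2 ⇒ $2

$0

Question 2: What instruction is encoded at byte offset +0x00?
bne 0

+0x00: 00 20 ⇒ word 0x2000 (little)
  top 6b → 0x8 → bne [J]
  imm@[9:0]=0x0 ⇒ 0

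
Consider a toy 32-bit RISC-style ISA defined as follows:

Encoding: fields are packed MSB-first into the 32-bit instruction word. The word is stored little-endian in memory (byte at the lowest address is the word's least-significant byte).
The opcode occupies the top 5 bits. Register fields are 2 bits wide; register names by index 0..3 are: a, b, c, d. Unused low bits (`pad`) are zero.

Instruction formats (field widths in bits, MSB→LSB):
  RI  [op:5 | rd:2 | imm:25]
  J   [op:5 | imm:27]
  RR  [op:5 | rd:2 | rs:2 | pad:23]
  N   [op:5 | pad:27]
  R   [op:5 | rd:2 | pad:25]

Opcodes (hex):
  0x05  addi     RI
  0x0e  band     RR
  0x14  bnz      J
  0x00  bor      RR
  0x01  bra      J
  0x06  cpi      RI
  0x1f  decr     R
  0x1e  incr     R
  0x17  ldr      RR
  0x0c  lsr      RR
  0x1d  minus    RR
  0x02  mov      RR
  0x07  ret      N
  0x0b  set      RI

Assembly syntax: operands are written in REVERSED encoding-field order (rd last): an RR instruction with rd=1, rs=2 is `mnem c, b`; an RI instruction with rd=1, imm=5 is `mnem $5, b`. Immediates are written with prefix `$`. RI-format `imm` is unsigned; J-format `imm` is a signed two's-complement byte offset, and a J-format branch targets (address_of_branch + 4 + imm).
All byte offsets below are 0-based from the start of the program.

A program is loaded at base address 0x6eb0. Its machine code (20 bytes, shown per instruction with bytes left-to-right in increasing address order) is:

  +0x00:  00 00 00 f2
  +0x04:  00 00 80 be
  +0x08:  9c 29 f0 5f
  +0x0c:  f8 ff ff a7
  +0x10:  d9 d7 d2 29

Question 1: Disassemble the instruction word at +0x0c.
bnz $-8

off 0x0c: read f8 ff ff a7 as little → 0xa7fffff8
  op=0xa7fffff8>>27=0x14 ⇒ bnz (J)
  imm@[26:0]=0x7fffff8 (s27→-8) ⇒ $-8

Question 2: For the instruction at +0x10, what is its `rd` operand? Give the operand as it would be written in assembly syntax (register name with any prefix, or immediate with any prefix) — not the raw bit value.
a

+0x10: d9 d7 d2 29 ⇒ word 0x29d2d7d9 (little)
  top 5b → 0x5 → addi [RI]
  rd: (w>>25)&0x3=0x0 → a
  imm: (w>>0)&0x1ffffff=0x1d2d7d9 → $30595033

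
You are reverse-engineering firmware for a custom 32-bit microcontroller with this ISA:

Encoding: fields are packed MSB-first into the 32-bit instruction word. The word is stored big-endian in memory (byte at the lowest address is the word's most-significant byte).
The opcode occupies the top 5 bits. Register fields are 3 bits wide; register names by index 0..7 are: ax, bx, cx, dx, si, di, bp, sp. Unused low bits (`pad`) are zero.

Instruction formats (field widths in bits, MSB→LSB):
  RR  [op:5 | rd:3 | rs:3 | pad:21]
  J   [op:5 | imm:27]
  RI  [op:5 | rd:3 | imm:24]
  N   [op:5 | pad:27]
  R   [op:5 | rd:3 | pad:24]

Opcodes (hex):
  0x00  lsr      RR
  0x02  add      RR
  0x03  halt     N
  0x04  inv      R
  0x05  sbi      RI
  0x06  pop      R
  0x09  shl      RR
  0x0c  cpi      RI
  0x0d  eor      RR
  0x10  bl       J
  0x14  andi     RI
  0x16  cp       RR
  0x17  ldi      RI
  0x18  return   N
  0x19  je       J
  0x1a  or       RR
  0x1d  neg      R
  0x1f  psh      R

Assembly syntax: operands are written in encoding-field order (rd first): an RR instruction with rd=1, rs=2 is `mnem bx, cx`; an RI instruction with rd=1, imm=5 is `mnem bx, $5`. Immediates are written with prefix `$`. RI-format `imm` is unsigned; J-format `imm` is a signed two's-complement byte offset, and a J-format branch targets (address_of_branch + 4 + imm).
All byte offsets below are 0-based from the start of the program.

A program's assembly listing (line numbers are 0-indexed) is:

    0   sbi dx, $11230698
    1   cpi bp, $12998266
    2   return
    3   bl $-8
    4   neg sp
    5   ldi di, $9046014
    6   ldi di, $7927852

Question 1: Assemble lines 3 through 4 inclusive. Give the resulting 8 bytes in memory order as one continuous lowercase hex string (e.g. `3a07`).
line 3 (bl): pack op=0x10:5|imm=-8:27 = 0x87fffff8; big→ 87 ff ff f8
line 4 (neg): pack op=0x1d:5|rd=7:3|pad=0:24 = 0xef000000; big→ ef 00 00 00

87fffff8ef000000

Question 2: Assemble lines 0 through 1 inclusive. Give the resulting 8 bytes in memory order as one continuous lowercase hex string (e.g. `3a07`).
L0: sbi op=0x5:5|rd=3:3|imm=11230698:24 ⇒ 0x2bab5dea ⇒ big 2b ab 5d ea
L1: cpi op=0xc:5|rd=6:3|imm=12998266:24 ⇒ 0x66c6567a ⇒ big 66 c6 56 7a

2bab5dea66c6567a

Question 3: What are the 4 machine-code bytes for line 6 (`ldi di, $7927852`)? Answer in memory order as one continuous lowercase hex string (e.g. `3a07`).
L6: ldi op=0x17:5|rd=5:3|imm=7927852:24 ⇒ 0xbd78f82c ⇒ big bd 78 f8 2c

bd78f82c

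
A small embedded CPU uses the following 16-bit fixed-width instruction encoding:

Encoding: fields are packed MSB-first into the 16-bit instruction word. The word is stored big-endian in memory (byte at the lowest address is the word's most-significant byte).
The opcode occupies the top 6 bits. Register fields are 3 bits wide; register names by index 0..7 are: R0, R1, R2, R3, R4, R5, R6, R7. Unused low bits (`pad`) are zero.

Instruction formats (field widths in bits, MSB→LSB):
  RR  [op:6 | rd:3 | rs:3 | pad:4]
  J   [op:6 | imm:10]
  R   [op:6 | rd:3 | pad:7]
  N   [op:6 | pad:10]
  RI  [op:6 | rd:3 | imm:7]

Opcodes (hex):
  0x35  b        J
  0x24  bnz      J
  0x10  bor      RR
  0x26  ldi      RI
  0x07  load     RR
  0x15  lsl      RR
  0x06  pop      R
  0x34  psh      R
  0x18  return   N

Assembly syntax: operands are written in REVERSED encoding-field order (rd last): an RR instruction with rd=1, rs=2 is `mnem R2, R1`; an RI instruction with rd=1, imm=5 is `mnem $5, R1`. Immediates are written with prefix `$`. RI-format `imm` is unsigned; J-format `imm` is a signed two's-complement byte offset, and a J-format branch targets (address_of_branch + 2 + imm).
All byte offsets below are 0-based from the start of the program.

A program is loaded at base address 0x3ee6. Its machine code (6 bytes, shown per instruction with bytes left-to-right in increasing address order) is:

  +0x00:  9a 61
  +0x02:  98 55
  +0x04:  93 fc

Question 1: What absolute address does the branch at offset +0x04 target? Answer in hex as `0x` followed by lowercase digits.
off 0x04: read 93 fc as big → 0x93fc
  opcode bits[15:10]=0x24: bnz/J
  imm: (w>>0)&0x3ff=0x3fc (s10→-4) → $-4
  target = base 0x3ee6 + off 0x04 + 2 + imm -4 = 0x3ee8

0x3ee8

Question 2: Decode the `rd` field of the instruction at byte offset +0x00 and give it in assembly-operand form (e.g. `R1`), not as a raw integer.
R4

off 0x00: read 9a 61 as big → 0x9a61
  op=0x9a61>>10=0x26 ⇒ ldi (RI)
  [9:7] rd=4 = R4
  [6:0] imm=97 = $97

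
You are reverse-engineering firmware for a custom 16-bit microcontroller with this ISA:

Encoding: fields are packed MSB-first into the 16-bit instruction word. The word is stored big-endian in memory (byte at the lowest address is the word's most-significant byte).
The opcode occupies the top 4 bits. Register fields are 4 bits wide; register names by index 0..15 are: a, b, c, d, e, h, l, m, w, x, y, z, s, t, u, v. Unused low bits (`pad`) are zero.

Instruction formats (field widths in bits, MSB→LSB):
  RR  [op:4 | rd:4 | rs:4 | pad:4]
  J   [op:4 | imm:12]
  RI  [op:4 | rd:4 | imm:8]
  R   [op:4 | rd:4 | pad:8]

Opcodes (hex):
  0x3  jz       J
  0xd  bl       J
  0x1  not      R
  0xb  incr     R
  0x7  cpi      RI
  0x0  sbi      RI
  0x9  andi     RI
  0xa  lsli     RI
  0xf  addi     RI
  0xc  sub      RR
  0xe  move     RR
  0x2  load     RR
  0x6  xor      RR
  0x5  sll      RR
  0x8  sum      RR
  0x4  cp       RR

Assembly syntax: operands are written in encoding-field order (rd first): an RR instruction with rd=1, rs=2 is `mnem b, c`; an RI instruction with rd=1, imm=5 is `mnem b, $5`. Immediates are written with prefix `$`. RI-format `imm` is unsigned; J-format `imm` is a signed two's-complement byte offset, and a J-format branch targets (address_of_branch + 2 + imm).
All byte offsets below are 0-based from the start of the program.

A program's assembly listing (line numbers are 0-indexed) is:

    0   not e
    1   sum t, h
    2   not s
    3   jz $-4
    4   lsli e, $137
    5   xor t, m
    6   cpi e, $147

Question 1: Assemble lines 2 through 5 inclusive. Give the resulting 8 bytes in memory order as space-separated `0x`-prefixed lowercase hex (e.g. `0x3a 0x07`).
2. not fields op=0x1:4|rd=12:4|pad=0:8 → word 1c00h → 1c 00
3. jz fields op=0x3:4|imm=-4:12 → word 3ffch → 3f fc
4. lsli fields op=0xa:4|rd=4:4|imm=137:8 → word a489h → a4 89
5. xor fields op=0x6:4|rd=13:4|rs=7:4|pad=0:4 → word 6d70h → 6d 70

0x1c 0x00 0x3f 0xfc 0xa4 0x89 0x6d 0x70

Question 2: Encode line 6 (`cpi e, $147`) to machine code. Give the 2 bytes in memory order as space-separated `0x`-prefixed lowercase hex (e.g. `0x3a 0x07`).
line 6 (cpi): pack op=0x7:4|rd=4:4|imm=147:8 = 0x7493; big→ 74 93

0x74 0x93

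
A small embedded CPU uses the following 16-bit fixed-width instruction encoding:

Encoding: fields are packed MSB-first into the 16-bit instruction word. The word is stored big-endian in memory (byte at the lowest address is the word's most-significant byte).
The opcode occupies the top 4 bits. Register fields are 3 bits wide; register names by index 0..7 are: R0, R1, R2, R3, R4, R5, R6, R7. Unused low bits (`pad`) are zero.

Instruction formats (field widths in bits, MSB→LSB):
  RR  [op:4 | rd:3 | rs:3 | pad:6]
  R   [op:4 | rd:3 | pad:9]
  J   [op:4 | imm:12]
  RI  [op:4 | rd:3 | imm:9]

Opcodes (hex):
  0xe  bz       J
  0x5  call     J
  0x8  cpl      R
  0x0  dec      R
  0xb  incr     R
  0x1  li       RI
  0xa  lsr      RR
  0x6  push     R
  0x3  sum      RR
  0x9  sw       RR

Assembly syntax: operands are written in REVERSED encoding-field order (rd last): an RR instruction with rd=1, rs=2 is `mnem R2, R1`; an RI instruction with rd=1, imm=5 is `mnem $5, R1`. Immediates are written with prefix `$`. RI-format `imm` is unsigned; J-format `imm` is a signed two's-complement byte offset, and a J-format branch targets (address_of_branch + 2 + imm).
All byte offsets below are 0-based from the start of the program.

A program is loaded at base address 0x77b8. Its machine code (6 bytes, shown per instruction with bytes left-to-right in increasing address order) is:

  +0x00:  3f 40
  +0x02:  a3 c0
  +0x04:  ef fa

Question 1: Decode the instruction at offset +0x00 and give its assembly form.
off 0x00: read 3f 40 as big → 0x3f40
  opcode bits[15:12]=0x3: sum/RR
  rd@[11:9]=0x7 ⇒ R7
  rs@[8:6]=0x5 ⇒ R5

sum R5, R7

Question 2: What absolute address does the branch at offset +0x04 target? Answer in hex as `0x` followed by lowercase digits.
@+04  big-endian(ef fa) = 0xeffa
  opcode bits[15:12]=0xe: bz/J
  [11:0] imm=4090 (s12→-6) = $-6
  target = base 0x77b8 + off 0x04 + 2 + imm -6 = 0x77b8

0x77b8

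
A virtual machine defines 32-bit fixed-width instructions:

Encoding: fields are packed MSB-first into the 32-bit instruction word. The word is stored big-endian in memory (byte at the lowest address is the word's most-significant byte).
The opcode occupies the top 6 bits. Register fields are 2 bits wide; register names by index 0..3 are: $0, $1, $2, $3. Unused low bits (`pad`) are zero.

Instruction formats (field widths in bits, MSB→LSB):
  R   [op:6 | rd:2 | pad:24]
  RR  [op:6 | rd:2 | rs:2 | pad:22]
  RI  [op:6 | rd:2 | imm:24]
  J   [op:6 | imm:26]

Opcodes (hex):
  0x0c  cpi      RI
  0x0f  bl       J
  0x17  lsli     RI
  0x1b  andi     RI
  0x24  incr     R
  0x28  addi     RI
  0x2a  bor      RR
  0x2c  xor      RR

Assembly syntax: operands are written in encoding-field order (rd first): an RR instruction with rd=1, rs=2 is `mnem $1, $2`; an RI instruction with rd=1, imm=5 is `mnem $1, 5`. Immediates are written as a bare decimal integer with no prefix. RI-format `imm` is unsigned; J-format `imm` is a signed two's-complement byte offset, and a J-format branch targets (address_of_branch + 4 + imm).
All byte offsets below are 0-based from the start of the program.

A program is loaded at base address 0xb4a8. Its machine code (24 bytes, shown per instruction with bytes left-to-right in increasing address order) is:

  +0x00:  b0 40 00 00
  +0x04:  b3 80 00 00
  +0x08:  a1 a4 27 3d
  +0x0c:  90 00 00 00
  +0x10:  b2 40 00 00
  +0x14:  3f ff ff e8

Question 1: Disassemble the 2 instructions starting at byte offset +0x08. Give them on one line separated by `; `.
addi $1, 10757949; incr $0

off 0x08: read a1 a4 27 3d as big → 0xa1a4273d
  opcode bits[31:26]=0x28: addi/RI
  rd@[25:24]=0x1 ⇒ $1
  imm@[23:0]=0xa4273d ⇒ 10757949
off 0x0c: read 90 00 00 00 as big → 0x90000000
  opcode bits[31:26]=0x24: incr/R
  rd@[25:24]=0x0 ⇒ $0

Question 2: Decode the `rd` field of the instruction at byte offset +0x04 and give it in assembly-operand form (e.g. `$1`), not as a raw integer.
$3

@+04  big-endian(b3 80 00 00) = 0xb3800000
  op=0xb3800000>>26=0x2c ⇒ xor (RR)
  rd@[25:24]=0x3 ⇒ $3
  rs@[23:22]=0x2 ⇒ $2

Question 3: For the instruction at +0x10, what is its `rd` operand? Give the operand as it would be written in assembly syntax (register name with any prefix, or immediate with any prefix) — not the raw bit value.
[10] b2 40 00 00 → 0xb2400000
  opcode bits[31:26]=0x2c: xor/RR
  rd: (w>>24)&0x3=0x2 → $2
  rs: (w>>22)&0x3=0x1 → $1

$2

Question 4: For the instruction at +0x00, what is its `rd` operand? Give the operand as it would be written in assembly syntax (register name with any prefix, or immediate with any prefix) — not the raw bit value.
@+00  big-endian(b0 40 00 00) = 0xb0400000
  top 6b → 0x2c → xor [RR]
  rd@[25:24]=0x0 ⇒ $0
  rs@[23:22]=0x1 ⇒ $1

$0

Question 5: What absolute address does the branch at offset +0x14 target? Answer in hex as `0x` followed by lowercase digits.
[14] 3f ff ff e8 → 0x3fffffe8
  opcode bits[31:26]=0xf: bl/J
  imm: (w>>0)&0x3ffffff=0x3ffffe8 (s26→-24) → -24
  target = base 0xb4a8 + off 0x14 + 4 + imm -24 = 0xb4a8

0xb4a8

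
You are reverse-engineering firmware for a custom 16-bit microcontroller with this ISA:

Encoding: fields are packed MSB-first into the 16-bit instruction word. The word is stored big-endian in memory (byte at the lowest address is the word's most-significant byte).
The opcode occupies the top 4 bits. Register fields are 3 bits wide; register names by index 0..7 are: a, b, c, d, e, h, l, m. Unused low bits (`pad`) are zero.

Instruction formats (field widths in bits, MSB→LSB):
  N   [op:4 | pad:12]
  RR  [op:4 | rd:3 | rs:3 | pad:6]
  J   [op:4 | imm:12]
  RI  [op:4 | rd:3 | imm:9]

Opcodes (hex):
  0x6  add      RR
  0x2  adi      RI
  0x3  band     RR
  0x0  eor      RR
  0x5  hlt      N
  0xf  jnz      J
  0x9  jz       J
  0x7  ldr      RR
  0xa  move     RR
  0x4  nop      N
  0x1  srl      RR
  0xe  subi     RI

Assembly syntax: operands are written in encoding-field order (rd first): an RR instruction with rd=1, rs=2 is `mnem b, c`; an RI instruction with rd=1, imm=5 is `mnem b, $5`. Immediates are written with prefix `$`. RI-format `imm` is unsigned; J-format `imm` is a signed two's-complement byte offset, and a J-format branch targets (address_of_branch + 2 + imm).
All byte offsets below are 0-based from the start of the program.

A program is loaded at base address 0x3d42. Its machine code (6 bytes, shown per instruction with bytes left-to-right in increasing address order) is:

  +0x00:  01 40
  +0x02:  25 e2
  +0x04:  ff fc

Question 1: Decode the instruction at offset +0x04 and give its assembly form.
+0x04: ff fc ⇒ word 0xfffc (big)
  opcode bits[15:12]=0xf: jnz/J
  imm@[11:0]=0xffc (s12→-4) ⇒ $-4

jnz $-4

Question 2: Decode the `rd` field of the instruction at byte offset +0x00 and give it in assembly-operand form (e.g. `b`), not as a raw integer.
a

[00] 01 40 → 0x0140
  op=0x0140>>12=0x0 ⇒ eor (RR)
  rd: (w>>9)&0x7=0x0 → a
  rs: (w>>6)&0x7=0x5 → h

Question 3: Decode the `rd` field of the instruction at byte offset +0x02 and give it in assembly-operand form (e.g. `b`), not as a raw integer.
c

[02] 25 e2 → 0x25e2
  op=0x25e2>>12=0x2 ⇒ adi (RI)
  [11:9] rd=2 = c
  [8:0] imm=482 = $482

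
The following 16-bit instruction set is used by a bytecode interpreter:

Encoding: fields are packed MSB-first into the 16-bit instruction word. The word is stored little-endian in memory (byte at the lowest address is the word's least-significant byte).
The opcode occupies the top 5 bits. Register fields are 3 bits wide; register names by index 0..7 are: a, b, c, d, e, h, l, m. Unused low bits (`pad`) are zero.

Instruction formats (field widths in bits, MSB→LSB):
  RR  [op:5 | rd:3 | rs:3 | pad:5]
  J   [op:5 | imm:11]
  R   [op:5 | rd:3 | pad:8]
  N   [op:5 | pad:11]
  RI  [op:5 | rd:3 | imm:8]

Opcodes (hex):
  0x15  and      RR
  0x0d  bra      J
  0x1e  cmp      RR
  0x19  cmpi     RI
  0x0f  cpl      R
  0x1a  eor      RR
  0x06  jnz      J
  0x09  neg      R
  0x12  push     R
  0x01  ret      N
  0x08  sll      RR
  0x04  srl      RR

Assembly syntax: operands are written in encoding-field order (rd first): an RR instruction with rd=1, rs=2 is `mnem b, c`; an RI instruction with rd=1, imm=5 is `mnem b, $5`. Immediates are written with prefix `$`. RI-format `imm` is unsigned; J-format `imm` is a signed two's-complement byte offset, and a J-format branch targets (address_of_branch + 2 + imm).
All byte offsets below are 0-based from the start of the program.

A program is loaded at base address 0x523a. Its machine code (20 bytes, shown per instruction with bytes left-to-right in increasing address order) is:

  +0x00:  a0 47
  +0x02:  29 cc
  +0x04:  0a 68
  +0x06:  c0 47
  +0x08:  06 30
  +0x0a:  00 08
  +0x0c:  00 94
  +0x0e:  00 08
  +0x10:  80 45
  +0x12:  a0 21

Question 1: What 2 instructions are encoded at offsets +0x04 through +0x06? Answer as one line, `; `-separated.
bra $10; sll m, l

off 0x04: read 0a 68 as little → 0x680a
  opcode bits[15:11]=0xd: bra/J
  imm: (w>>0)&0x7ff=0xa → $10
off 0x06: read c0 47 as little → 0x47c0
  opcode bits[15:11]=0x8: sll/RR
  rd: (w>>8)&0x7=0x7 → m
  rs: (w>>5)&0x7=0x6 → l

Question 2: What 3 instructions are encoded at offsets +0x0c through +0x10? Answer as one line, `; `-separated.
push e; ret; sll h, e

off 0x0c: read 00 94 as little → 0x9400
  opcode bits[15:11]=0x12: push/R
  [10:8] rd=4 = e
off 0x0e: read 00 08 as little → 0x0800
  opcode bits[15:11]=0x1: ret/N
off 0x10: read 80 45 as little → 0x4580
  opcode bits[15:11]=0x8: sll/RR
  [10:8] rd=5 = h
  [7:5] rs=4 = e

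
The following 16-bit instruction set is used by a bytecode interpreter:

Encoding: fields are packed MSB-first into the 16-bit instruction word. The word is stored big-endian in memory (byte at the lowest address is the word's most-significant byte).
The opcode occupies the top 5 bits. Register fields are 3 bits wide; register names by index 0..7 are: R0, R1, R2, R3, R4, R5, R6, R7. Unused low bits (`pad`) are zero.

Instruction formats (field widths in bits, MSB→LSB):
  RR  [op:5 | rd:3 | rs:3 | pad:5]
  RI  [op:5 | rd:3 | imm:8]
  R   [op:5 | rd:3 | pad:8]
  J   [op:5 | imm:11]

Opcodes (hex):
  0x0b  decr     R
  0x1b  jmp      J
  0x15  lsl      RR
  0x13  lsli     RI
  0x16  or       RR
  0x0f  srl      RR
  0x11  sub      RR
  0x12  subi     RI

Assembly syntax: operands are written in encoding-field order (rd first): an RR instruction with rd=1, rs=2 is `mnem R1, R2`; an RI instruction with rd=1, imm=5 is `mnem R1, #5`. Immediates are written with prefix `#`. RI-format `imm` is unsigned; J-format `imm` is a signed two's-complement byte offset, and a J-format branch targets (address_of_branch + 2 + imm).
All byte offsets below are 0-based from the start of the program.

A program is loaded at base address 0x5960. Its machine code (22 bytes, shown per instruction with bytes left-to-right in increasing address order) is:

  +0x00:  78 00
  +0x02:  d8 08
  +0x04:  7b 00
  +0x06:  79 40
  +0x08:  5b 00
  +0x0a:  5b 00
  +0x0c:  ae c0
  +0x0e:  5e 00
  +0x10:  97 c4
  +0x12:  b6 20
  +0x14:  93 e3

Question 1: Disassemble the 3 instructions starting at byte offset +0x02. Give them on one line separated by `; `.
+0x02: d8 08 ⇒ word 0xd808 (big)
  top 5b → 0x1b → jmp [J]
  imm: (w>>0)&0x7ff=0x8 → #8
+0x04: 7b 00 ⇒ word 0x7b00 (big)
  top 5b → 0xf → srl [RR]
  rd: (w>>8)&0x7=0x3 → R3
  rs: (w>>5)&0x7=0x0 → R0
+0x06: 79 40 ⇒ word 0x7940 (big)
  top 5b → 0xf → srl [RR]
  rd: (w>>8)&0x7=0x1 → R1
  rs: (w>>5)&0x7=0x2 → R2

jmp #8; srl R3, R0; srl R1, R2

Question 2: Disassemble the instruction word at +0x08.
decr R3

@+08  big-endian(5b 00) = 0x5b00
  opcode bits[15:11]=0xb: decr/R
  [10:8] rd=3 = R3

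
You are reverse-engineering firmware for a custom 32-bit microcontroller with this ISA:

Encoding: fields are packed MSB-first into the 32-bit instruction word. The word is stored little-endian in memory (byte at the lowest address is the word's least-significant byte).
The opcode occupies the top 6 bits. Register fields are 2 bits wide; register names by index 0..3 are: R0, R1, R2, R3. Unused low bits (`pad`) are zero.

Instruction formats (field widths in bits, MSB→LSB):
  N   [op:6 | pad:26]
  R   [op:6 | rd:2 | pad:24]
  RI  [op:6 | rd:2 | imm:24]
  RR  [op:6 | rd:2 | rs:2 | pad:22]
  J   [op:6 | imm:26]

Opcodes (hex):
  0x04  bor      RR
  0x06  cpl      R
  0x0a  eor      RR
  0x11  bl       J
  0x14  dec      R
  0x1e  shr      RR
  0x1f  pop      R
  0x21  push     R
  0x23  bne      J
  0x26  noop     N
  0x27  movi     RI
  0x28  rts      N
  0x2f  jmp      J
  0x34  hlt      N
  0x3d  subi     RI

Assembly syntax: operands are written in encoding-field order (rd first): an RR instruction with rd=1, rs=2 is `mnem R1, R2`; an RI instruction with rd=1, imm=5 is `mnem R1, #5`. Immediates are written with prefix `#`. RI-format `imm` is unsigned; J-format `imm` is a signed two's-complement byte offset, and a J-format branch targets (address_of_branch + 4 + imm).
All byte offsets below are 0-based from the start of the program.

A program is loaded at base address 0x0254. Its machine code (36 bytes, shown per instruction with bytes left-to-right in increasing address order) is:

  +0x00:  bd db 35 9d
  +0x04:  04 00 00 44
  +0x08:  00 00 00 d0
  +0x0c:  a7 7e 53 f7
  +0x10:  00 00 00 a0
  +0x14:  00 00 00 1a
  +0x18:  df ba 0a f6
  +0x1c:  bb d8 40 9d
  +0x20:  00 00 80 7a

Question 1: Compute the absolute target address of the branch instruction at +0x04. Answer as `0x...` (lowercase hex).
[04] 04 00 00 44 → 0x44000004
  op=0x44000004>>26=0x11 ⇒ bl (J)
  imm@[25:0]=0x4 ⇒ #4
  target = base 0x0254 + off 0x04 + 4 + imm 4 = 0x0260

0x0260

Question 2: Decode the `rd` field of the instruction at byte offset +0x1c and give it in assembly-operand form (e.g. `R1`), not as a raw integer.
R1

+0x1c: bb d8 40 9d ⇒ word 0x9d40d8bb (little)
  op=0x9d40d8bb>>26=0x27 ⇒ movi (RI)
  rd@[25:24]=0x1 ⇒ R1
  imm@[23:0]=0x40d8bb ⇒ #4249787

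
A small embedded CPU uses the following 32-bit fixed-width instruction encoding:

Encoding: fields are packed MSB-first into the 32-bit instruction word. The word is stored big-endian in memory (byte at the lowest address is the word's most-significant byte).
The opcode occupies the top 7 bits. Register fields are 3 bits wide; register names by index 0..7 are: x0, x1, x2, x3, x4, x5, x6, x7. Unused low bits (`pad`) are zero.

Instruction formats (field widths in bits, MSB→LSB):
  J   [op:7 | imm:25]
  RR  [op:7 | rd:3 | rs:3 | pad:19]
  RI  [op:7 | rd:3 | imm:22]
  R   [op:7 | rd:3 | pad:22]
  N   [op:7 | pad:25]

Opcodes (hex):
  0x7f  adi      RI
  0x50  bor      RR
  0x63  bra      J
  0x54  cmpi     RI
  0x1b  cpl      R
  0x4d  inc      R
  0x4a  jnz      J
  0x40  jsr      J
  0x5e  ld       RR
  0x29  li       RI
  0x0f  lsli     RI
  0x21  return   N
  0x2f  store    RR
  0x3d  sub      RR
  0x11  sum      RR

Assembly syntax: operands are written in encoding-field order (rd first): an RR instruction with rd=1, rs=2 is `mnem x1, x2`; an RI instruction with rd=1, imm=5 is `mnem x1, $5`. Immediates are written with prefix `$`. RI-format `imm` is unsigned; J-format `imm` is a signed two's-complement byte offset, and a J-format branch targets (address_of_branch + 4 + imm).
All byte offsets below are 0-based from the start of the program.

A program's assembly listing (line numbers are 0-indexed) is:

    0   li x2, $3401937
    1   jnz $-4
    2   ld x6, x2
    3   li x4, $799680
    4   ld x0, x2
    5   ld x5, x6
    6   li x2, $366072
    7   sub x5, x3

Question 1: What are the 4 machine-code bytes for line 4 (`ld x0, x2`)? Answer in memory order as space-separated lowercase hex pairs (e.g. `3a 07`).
L4: ld op=0x5e:7|rd=0:3|rs=2:3|pad=0:19 ⇒ 0xbc100000 ⇒ big bc 10 00 00

bc 10 00 00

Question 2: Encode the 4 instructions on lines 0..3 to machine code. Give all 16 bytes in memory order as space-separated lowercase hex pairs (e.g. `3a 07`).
L0: li op=0x29:7|rd=2:3|imm=3401937:22 ⇒ 0x52b3e8d1 ⇒ big 52 b3 e8 d1
L1: jnz op=0x4a:7|imm=-4:25 ⇒ 0x95fffffc ⇒ big 95 ff ff fc
L2: ld op=0x5e:7|rd=6:3|rs=2:3|pad=0:19 ⇒ 0xbd900000 ⇒ big bd 90 00 00
L3: li op=0x29:7|rd=4:3|imm=799680:22 ⇒ 0x530c33c0 ⇒ big 53 0c 33 c0

52 b3 e8 d1 95 ff ff fc bd 90 00 00 53 0c 33 c0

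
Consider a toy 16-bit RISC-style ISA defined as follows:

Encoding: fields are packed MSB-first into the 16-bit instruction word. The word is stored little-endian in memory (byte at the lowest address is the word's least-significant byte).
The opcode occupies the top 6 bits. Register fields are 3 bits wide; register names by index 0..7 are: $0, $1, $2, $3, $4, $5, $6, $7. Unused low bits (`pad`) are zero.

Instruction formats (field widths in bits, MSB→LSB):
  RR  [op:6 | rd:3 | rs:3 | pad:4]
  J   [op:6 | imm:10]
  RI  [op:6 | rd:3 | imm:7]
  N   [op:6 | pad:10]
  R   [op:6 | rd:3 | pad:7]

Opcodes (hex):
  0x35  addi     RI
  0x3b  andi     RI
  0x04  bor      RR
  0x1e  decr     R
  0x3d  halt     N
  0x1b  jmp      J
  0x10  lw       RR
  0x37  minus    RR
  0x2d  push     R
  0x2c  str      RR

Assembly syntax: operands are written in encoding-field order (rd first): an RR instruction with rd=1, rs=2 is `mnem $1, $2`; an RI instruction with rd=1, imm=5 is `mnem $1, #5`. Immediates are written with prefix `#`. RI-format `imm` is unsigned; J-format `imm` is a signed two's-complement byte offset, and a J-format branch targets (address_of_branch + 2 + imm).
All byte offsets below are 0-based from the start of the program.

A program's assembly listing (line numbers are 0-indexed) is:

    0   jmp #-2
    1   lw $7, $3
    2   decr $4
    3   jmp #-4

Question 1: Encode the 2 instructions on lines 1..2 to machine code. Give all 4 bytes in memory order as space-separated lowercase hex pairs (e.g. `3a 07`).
L1: lw op=0x10:6|rd=7:3|rs=3:3|pad=0:4 ⇒ 0x43b0 ⇒ little b0 43
L2: decr op=0x1e:6|rd=4:3|pad=0:7 ⇒ 0x7a00 ⇒ little 00 7a

b0 43 00 7a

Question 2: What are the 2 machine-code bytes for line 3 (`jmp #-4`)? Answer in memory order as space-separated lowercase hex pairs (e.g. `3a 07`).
fc 6f

line 3 (jmp): pack op=0x1b:6|imm=-4:10 = 0x6ffc; little→ fc 6f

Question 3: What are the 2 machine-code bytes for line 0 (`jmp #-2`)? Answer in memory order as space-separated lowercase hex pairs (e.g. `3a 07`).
0. jmp fields op=0x1b:6|imm=-2:10 → word 6ffeh → fe 6f

fe 6f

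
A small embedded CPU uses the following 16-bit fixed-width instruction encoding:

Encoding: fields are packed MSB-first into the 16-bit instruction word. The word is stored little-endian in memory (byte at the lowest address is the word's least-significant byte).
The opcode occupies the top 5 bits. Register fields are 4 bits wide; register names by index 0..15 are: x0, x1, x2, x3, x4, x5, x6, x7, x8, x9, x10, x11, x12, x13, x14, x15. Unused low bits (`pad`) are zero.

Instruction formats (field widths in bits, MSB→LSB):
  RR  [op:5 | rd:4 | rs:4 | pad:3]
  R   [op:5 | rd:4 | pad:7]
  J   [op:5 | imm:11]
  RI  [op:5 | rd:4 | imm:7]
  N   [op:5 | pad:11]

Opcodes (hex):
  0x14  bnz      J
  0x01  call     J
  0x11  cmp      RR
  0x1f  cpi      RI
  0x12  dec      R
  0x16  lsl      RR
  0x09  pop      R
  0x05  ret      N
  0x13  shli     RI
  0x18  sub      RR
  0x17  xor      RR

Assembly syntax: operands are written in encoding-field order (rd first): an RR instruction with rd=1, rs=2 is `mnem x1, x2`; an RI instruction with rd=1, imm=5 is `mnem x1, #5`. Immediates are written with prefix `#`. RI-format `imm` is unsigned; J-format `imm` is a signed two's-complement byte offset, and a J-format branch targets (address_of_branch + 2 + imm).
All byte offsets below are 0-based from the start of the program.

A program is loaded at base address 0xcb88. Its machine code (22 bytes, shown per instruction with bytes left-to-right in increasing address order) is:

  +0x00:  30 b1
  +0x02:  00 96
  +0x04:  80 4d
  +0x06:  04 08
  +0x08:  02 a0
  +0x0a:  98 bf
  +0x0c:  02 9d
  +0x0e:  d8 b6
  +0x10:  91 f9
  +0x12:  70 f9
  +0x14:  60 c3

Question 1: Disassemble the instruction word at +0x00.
+0x00: 30 b1 ⇒ word 0xb130 (little)
  opcode bits[15:11]=0x16: lsl/RR
  [10:7] rd=2 = x2
  [6:3] rs=6 = x6

lsl x2, x6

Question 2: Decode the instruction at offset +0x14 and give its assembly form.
sub x6, x12

[14] 60 c3 → 0xc360
  op=0xc360>>11=0x18 ⇒ sub (RR)
  [10:7] rd=6 = x6
  [6:3] rs=12 = x12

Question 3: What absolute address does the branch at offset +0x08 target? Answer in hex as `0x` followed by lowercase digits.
+0x08: 02 a0 ⇒ word 0xa002 (little)
  opcode bits[15:11]=0x14: bnz/J
  imm@[10:0]=0x2 ⇒ #2
  target = base 0xcb88 + off 0x08 + 2 + imm 2 = 0xcb94

0xcb94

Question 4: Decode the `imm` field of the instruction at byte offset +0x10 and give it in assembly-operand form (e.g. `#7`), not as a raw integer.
#17

@+10  little-endian(91 f9) = 0xf991
  opcode bits[15:11]=0x1f: cpi/RI
  rd: (w>>7)&0xf=0x3 → x3
  imm: (w>>0)&0x7f=0x11 → #17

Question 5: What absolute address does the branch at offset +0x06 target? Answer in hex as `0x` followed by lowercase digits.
[06] 04 08 → 0x0804
  top 5b → 0x1 → call [J]
  imm@[10:0]=0x4 ⇒ #4
  target = base 0xcb88 + off 0x06 + 2 + imm 4 = 0xcb94

0xcb94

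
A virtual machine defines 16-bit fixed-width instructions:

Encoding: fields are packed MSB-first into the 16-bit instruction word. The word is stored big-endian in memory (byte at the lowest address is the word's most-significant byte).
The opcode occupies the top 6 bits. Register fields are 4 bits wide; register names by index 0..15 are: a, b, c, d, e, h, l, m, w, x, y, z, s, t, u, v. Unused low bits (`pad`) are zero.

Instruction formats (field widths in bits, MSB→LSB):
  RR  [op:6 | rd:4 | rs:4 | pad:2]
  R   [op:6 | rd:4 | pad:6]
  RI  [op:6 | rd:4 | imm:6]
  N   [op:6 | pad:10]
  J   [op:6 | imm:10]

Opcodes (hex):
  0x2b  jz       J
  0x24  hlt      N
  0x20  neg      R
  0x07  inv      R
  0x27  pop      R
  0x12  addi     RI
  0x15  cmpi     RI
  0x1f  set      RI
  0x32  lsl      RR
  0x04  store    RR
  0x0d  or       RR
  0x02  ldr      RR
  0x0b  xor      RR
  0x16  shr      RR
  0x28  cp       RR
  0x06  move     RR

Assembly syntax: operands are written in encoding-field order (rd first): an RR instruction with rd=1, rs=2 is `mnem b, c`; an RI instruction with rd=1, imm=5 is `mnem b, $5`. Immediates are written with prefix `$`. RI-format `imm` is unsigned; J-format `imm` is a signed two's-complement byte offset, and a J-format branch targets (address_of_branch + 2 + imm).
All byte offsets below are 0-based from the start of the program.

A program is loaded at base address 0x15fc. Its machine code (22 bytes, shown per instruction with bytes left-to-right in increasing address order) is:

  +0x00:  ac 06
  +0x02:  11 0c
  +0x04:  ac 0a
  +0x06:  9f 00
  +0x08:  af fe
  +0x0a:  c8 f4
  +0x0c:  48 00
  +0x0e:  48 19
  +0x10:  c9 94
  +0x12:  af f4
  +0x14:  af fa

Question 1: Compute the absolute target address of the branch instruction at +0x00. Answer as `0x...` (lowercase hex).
0x1604

[00] ac 06 → 0xac06
  opcode bits[15:10]=0x2b: jz/J
  imm@[9:0]=0x6 ⇒ $6
  target = base 0x15fc + off 0x00 + 2 + imm 6 = 0x1604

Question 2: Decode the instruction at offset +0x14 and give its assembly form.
@+14  big-endian(af fa) = 0xaffa
  top 6b → 0x2b → jz [J]
  [9:0] imm=1018 (s10→-6) = $-6

jz $-6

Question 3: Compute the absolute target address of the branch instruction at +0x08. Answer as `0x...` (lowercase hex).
off 0x08: read af fe as big → 0xaffe
  top 6b → 0x2b → jz [J]
  [9:0] imm=1022 (s10→-2) = $-2
  target = base 0x15fc + off 0x08 + 2 + imm -2 = 0x1604

0x1604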